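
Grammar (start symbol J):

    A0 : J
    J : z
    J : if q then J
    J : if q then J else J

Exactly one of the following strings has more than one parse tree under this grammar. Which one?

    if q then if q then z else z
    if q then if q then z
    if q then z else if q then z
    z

if q then if q then z else z: 2 trees
if q then if q then z: 1 tree
if q then z else if q then z: 1 tree
z: 1 tree

if q then if q then z else z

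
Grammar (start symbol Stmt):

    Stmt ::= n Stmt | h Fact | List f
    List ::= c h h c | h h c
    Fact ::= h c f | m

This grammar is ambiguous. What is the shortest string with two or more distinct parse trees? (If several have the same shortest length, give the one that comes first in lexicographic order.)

length 2: no string has ≥2 trees
length 3: no string has ≥2 trees
length 4: h h c f has 2 parse trees

Two derivations of h h c f:
  Stmt ⇒ h Fact ⇒ h h c f
  Stmt ⇒ List f ⇒ h h c f

h h c f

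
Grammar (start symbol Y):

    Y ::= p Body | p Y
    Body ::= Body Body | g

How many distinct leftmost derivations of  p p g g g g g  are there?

Parse trees for p p g g g g g (showing first 6 of 14):
  [Y p [Y p [Body [Body g] [Body [Body g] [Body [Body g] [Body [Body g] [Body g]]]]]]]
  [Y p [Y p [Body [Body g] [Body [Body g] [Body [Body [Body g] [Body g]] [Body g]]]]]]
  [Y p [Y p [Body [Body g] [Body [Body [Body g] [Body g]] [Body [Body g] [Body g]]]]]]
  [Y p [Y p [Body [Body g] [Body [Body [Body g] [Body [Body g] [Body g]]] [Body g]]]]]
  [Y p [Y p [Body [Body g] [Body [Body [Body [Body g] [Body g]] [Body g]] [Body g]]]]]
  [Y p [Y p [Body [Body [Body g] [Body g]] [Body [Body g] [Body [Body g] [Body g]]]]]]

14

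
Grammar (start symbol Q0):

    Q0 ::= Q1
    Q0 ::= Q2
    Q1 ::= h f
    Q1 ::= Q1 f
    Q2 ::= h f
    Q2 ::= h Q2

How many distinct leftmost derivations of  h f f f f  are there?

Parse trees for h f f f f:
  [Q0 [Q1 [Q1 [Q1 [Q1 h f] f] f] f]]

1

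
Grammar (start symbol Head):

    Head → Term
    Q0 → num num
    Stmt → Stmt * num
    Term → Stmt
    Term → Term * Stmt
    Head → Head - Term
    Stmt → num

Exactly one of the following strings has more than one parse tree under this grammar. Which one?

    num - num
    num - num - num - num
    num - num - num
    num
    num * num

num - num: 1 tree
num - num - num - num: 1 tree
num - num - num: 1 tree
num: 1 tree
num * num: 2 trees

num * num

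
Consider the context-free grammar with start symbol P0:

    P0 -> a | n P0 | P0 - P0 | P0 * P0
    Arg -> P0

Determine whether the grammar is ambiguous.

Ambiguous

Witness: n a * a

Derivation 1: P0 ⇒ n P0 ⇒ n P0 * P0 ⇒ n a * P0 ⇒ n a * a
Derivation 2: P0 ⇒ P0 * P0 ⇒ n P0 * P0 ⇒ n a * P0 ⇒ n a * a

Two distinct leftmost derivations for the same string.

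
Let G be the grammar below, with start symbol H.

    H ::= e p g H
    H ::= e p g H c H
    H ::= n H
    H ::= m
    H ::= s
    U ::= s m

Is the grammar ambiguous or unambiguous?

Witness: e p g e p g m c m

Derivation 1: H ⇒ e p g H ⇒ e p g e p g H c H ⇒ e p g e p g m c H ⇒ e p g e p g m c m
Derivation 2: H ⇒ e p g H c H ⇒ e p g e p g H c H ⇒ e p g e p g m c H ⇒ e p g e p g m c m

Two distinct leftmost derivations for the same string.

Ambiguous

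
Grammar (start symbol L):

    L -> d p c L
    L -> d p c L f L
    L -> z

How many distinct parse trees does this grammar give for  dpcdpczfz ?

Parse trees for dpcdpczfz:
  [L d p c [L d p c [L z] f [L z]]]
  [L d p c [L d p c [L z]] f [L z]]

2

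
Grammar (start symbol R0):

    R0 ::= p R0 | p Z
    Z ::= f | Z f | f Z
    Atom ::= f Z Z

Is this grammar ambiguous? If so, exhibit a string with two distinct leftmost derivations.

Witness: p f f

Derivation 1: R0 ⇒ p Z ⇒ p Z f ⇒ p f f
Derivation 2: R0 ⇒ p Z ⇒ p f Z ⇒ p f f

Two distinct leftmost derivations for the same string.

Ambiguous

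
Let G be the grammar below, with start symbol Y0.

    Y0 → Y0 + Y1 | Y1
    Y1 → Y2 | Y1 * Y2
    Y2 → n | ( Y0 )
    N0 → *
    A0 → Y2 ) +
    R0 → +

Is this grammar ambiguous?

(N0, A0, R0 are unreachable from Y0, so their rules don't affect L(Y0).) This is a standard precedence ladder (Y0 over Y1 over Y2), with each level left-recursive on its own operator ('+' at Y0, '*' at Y1). That structure is LR(1), hence unambiguous.

Unambiguous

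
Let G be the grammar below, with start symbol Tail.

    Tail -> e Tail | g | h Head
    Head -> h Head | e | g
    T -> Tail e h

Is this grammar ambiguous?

Only Tail, Head are reachable from Tail; ignoring the rest: Each reachable nonterminal has at most one production per leading terminal, and all productions are right-linear; the derivation is determined token-by-token.

Unambiguous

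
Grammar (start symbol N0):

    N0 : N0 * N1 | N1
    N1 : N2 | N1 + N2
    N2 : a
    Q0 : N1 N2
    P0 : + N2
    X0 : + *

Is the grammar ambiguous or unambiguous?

(Q0, P0, X0 are unreachable from N0, so their rules don't affect L(N0).) The grammar is stratified — N0 handles '*' (left-recursive), N1 handles '+', N2 atoms. Each operator has a fixed associativity and precedence level, so every string has one parse.

Unambiguous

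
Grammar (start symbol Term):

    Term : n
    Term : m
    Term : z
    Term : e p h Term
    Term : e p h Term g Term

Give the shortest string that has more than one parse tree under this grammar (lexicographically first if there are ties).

e p h e p h m g m

length 1: no string has ≥2 trees
length 4: no string has ≥2 trees
length 6: no string has ≥2 trees
length 7: no string has ≥2 trees
length 9: e p h e p h m g m has 2 parse trees

Two derivations of e p h e p h m g m:
  Term ⇒ e p h Term ⇒ e p h e p h Term g Term ⇒ e p h e p h m g Term ⇒ e p h e p h m g m
  Term ⇒ e p h Term g Term ⇒ e p h e p h Term g Term ⇒ e p h e p h m g Term ⇒ e p h e p h m g m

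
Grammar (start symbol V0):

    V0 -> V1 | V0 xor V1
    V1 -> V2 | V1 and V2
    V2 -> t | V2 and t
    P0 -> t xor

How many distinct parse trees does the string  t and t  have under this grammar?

Parse trees for t and t:
  [V0 [V1 [V2 [V2 t] and t]]]
  [V0 [V1 [V1 [V2 t]] and [V2 t]]]

2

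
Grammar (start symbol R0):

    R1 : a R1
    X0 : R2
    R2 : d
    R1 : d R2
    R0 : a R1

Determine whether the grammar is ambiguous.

Unambiguous

Only R0, R1, R2 are reachable from R0; ignoring the rest: The reachable rules are right-linear with at most one rule per (nonterminal, next-terminal) pair. Each input token forces the next rule, so parsing is deterministic.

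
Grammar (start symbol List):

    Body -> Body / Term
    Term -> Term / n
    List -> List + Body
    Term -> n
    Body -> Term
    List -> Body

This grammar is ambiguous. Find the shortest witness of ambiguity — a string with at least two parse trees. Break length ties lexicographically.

n / n

length 1: no string has ≥2 trees
length 3: n / n has 2 parse trees

Two derivations of n / n:
  List ⇒ Body ⇒ Body / Term ⇒ Term / Term ⇒ n / Term ⇒ n / n
  List ⇒ Body ⇒ Term ⇒ Term / n ⇒ n / n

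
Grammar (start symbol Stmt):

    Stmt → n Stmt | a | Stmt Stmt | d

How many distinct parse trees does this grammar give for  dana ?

2

Parse trees for dana:
  [Stmt [Stmt d] [Stmt [Stmt a] [Stmt n [Stmt a]]]]
  [Stmt [Stmt [Stmt d] [Stmt a]] [Stmt n [Stmt a]]]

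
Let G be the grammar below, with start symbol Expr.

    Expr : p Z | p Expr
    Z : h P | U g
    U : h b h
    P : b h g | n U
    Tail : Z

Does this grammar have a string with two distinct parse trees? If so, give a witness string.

Ambiguous

Witness: p h b h g

Derivation 1: Expr ⇒ p Z ⇒ p h P ⇒ p h b h g
Derivation 2: Expr ⇒ p Z ⇒ p U g ⇒ p h b h g

Two distinct leftmost derivations for the same string.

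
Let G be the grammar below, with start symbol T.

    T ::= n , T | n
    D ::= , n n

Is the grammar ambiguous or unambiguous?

(D is unreachable from T, so its rules don't affect L(T).) The reachable grammar is A → atom sep A | atom. Each atom is followed by either the separator (recurse) or end-of-string (stop) — no choice point.

Unambiguous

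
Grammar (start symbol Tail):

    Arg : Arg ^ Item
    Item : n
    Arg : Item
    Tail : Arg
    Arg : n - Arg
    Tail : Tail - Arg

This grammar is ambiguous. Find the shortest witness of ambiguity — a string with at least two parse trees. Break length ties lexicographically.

length 1: no string has ≥2 trees
length 3: n - n has 2 parse trees

Two derivations of n - n:
  Tail ⇒ Arg ⇒ n - Arg ⇒ n - Item ⇒ n - n
  Tail ⇒ Tail - Arg ⇒ Arg - Arg ⇒ Item - Arg ⇒ n - Arg ⇒ n - Item ⇒ n - n

n - n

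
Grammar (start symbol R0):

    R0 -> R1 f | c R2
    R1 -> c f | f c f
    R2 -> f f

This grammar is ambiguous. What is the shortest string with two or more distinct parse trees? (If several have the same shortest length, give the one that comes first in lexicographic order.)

c f f

length 3: c f f has 2 parse trees

Two derivations of c f f:
  R0 ⇒ R1 f ⇒ c f f
  R0 ⇒ c R2 ⇒ c f f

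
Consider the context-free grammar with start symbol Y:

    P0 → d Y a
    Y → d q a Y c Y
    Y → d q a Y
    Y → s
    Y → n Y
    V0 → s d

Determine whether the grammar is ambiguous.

Witness: d q a d q a s c s

Derivation 1: Y ⇒ d q a Y c Y ⇒ d q a d q a Y c Y ⇒ d q a d q a s c Y ⇒ d q a d q a s c s
Derivation 2: Y ⇒ d q a Y ⇒ d q a d q a Y c Y ⇒ d q a d q a s c Y ⇒ d q a d q a s c s

Two distinct leftmost derivations for the same string.

Ambiguous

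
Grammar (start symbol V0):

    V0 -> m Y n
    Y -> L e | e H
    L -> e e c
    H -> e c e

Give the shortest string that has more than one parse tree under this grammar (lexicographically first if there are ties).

m e e c e n

length 6: m e e c e n has 2 parse trees

Two derivations of m e e c e n:
  V0 ⇒ m Y n ⇒ m L e n ⇒ m e e c e n
  V0 ⇒ m Y n ⇒ m e H n ⇒ m e e c e n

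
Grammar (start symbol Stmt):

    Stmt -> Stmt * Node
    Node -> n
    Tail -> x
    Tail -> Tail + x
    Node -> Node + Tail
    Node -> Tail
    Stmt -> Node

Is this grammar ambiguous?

Ambiguous

Witness: x + x

Derivation 1: Stmt ⇒ Node ⇒ Node + Tail ⇒ Tail + Tail ⇒ x + Tail ⇒ x + x
Derivation 2: Stmt ⇒ Node ⇒ Tail ⇒ Tail + x ⇒ x + x

Two distinct leftmost derivations for the same string.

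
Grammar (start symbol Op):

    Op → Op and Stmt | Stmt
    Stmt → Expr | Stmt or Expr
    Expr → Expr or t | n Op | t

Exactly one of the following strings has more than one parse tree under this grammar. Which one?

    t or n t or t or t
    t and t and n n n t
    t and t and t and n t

t or n t or t or t

t or n t or t or t: 12 trees
t and t and n n n t: 1 tree
t and t and t and n t: 1 tree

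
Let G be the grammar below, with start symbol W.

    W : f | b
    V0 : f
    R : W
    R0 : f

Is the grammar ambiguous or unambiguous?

(V0, R, R0 are unreachable from W, so their rules don't affect L(W).) Each reachable nonterminal has at most one production per leading terminal, and all productions are right-linear; the derivation is determined token-by-token.

Unambiguous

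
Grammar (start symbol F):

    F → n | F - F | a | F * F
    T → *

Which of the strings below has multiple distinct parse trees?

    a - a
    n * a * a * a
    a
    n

n * a * a * a

a - a: 1 tree
n * a * a * a: 5 trees
a: 1 tree
n: 1 tree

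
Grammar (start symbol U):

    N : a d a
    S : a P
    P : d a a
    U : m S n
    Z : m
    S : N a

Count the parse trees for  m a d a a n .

2

Parse trees for m a d a a n:
  [U m [S a [P d a a]] n]
  [U m [S [N a d a] a] n]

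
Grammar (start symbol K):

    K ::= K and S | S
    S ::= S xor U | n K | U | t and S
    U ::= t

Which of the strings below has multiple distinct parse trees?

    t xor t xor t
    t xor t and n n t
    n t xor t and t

t xor t xor t: 1 tree
t xor t and n n t: 1 tree
n t xor t and t: 3 trees

n t xor t and t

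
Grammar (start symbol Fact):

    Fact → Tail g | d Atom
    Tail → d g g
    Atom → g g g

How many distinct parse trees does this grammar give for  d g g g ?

2

Parse trees for d g g g:
  [Fact [Tail d g g] g]
  [Fact d [Atom g g g]]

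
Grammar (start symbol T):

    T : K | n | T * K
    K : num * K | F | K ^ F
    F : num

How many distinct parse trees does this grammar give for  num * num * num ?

Parse trees for num * num * num:
  [T [K num * [K num * [K [F num]]]]]
  [T [T [K [F num]]] * [K num * [K [F num]]]]
  [T [T [K num * [K [F num]]]] * [K [F num]]]
  [T [T [T [K [F num]]] * [K [F num]]] * [K [F num]]]

4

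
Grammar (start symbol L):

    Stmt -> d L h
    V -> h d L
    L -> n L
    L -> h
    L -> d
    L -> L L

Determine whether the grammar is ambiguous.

Ambiguous

Witness: d d d

Derivation 1: L ⇒ L L ⇒ d L ⇒ d L L ⇒ d d L ⇒ d d d
Derivation 2: L ⇒ L L ⇒ L L L ⇒ d L L ⇒ d d L ⇒ d d d

Two distinct leftmost derivations for the same string.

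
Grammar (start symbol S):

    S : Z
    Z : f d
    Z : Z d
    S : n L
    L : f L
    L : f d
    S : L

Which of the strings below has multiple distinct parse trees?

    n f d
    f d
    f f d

f d

n f d: 1 tree
f d: 2 trees
f f d: 1 tree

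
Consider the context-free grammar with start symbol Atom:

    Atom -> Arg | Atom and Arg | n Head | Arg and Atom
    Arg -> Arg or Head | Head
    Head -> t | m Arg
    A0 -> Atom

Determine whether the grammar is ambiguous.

Ambiguous

Witness: t and t

Derivation 1: Atom ⇒ Atom and Arg ⇒ Arg and Arg ⇒ Head and Arg ⇒ t and Arg ⇒ t and Head ⇒ t and t
Derivation 2: Atom ⇒ Arg and Atom ⇒ Head and Atom ⇒ t and Atom ⇒ t and Arg ⇒ t and Head ⇒ t and t

Two distinct leftmost derivations for the same string.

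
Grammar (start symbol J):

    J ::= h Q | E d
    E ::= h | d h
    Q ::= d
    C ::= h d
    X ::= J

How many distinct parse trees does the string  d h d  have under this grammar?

1

Parse trees for d h d:
  [J [E d h] d]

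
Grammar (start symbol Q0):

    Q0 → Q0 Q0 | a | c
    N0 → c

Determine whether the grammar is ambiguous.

Witness: a a a

Derivation 1: Q0 ⇒ Q0 Q0 ⇒ Q0 Q0 Q0 ⇒ a Q0 Q0 ⇒ a a Q0 ⇒ a a a
Derivation 2: Q0 ⇒ Q0 Q0 ⇒ a Q0 ⇒ a Q0 Q0 ⇒ a a Q0 ⇒ a a a

Two distinct leftmost derivations for the same string.

Ambiguous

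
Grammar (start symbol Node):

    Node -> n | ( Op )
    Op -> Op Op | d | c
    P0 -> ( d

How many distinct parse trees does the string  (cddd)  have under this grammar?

5

Parse trees for (cddd):
  [Node ( [Op [Op c] [Op [Op d] [Op [Op d] [Op d]]]] )]
  [Node ( [Op [Op c] [Op [Op [Op d] [Op d]] [Op d]]] )]
  [Node ( [Op [Op [Op c] [Op d]] [Op [Op d] [Op d]]] )]
  [Node ( [Op [Op [Op c] [Op [Op d] [Op d]]] [Op d]] )]
  [Node ( [Op [Op [Op [Op c] [Op d]] [Op d]] [Op d]] )]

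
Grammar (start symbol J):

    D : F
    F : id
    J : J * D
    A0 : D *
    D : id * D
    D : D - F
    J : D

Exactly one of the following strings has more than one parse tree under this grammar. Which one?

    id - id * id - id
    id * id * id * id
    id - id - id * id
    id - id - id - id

id * id * id * id

id - id * id - id: 1 tree
id * id * id * id: 8 trees
id - id - id * id: 1 tree
id - id - id - id: 1 tree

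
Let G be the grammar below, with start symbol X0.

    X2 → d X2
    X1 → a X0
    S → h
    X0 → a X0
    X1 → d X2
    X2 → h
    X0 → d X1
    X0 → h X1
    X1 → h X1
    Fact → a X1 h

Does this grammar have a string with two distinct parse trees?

Unambiguous

(S, Fact are unreachable from X0, so their rules don't affect L(X0).) Each reachable nonterminal has at most one production per leading terminal, and all productions are right-linear; the derivation is determined token-by-token.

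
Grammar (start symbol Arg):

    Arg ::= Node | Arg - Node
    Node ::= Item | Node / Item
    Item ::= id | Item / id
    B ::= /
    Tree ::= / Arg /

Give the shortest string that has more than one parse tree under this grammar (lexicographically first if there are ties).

length 1: no string has ≥2 trees
length 3: id / id has 2 parse trees

Two derivations of id / id:
  Arg ⇒ Node ⇒ Item ⇒ Item / id ⇒ id / id
  Arg ⇒ Node ⇒ Node / Item ⇒ Item / Item ⇒ id / Item ⇒ id / id

id / id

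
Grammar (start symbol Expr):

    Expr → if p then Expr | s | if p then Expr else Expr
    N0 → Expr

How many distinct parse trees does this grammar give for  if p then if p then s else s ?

Parse trees for if p then if p then s else s:
  [Expr if p then [Expr if p then [Expr s] else [Expr s]]]
  [Expr if p then [Expr if p then [Expr s]] else [Expr s]]

2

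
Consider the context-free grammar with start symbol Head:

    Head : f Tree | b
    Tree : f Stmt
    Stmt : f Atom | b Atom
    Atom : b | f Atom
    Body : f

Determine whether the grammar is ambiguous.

(Body is unreachable from Head, so its rules don't affect L(Head).) Each reachable nonterminal has at most one production per leading terminal, and all productions are right-linear; the derivation is determined token-by-token.

Unambiguous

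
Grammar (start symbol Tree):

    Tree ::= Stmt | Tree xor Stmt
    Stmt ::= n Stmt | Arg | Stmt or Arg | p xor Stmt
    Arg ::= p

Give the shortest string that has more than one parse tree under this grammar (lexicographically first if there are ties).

length 1: no string has ≥2 trees
length 2: no string has ≥2 trees
length 3: p xor p has 2 parse trees

Two derivations of p xor p:
  Tree ⇒ Stmt ⇒ p xor Stmt ⇒ p xor Arg ⇒ p xor p
  Tree ⇒ Tree xor Stmt ⇒ Stmt xor Stmt ⇒ Arg xor Stmt ⇒ p xor Stmt ⇒ p xor Arg ⇒ p xor p

p xor p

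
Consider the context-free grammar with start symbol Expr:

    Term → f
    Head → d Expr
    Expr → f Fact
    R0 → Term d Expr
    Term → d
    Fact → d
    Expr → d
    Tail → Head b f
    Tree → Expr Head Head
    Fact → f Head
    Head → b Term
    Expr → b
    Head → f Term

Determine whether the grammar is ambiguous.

Only Expr, Fact, Head, Term are reachable from Expr; ignoring the rest: Each reachable nonterminal has at most one production per leading terminal, and all productions are right-linear; the derivation is determined token-by-token.

Unambiguous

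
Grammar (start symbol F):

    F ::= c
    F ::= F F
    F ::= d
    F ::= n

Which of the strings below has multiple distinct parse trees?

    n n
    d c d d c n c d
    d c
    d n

d c d d c n c d

n n: 1 tree
d c d d c n c d: 429 trees
d c: 1 tree
d n: 1 tree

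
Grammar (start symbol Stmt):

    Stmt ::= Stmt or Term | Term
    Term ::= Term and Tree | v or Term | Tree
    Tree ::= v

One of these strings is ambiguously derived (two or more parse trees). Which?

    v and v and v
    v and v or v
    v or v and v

v or v and v

v and v and v: 1 tree
v and v or v: 1 tree
v or v and v: 3 trees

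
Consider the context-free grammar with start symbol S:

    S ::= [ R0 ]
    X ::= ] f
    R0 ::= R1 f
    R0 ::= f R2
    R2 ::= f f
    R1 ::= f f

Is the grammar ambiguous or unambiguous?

Witness: [ f f f ]

Derivation 1: S ⇒ [ R0 ] ⇒ [ R1 f ] ⇒ [ f f f ]
Derivation 2: S ⇒ [ R0 ] ⇒ [ f R2 ] ⇒ [ f f f ]

Two distinct leftmost derivations for the same string.

Ambiguous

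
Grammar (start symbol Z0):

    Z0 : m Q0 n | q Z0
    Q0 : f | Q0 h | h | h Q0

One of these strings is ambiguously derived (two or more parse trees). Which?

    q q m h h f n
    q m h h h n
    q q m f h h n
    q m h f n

q q m h h f n: 1 tree
q m h h h n: 4 trees
q q m f h h n: 1 tree
q m h f n: 1 tree

q m h h h n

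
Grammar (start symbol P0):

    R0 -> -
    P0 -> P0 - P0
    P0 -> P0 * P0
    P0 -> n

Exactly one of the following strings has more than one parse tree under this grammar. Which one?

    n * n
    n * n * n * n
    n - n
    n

n * n: 1 tree
n * n * n * n: 5 trees
n - n: 1 tree
n: 1 tree

n * n * n * n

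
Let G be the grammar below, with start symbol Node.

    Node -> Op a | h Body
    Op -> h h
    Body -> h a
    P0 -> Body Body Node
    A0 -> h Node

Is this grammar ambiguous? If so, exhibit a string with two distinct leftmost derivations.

Witness: h h a

Derivation 1: Node ⇒ Op a ⇒ h h a
Derivation 2: Node ⇒ h Body ⇒ h h a

Two distinct leftmost derivations for the same string.

Ambiguous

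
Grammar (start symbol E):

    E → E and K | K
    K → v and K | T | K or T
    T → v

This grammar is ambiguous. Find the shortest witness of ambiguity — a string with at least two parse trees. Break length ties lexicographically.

length 1: no string has ≥2 trees
length 3: v and v has 2 parse trees

Two derivations of v and v:
  E ⇒ E and K ⇒ K and K ⇒ T and K ⇒ v and K ⇒ v and T ⇒ v and v
  E ⇒ K ⇒ v and K ⇒ v and T ⇒ v and v

v and v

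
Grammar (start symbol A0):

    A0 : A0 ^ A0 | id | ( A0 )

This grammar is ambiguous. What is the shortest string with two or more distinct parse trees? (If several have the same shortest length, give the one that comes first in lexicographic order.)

id ^ id ^ id

length 1: no string has ≥2 trees
length 3: no string has ≥2 trees
length 5: id ^ id ^ id has 2 parse trees

Two derivations of id ^ id ^ id:
  A0 ⇒ A0 ^ A0 ⇒ A0 ^ A0 ^ A0 ⇒ id ^ A0 ^ A0 ⇒ id ^ id ^ A0 ⇒ id ^ id ^ id
  A0 ⇒ A0 ^ A0 ⇒ id ^ A0 ⇒ id ^ A0 ^ A0 ⇒ id ^ id ^ A0 ⇒ id ^ id ^ id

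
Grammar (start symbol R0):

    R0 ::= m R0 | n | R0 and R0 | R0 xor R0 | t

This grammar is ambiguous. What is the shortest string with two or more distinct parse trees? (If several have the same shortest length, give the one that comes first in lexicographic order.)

length 1: no string has ≥2 trees
length 2: no string has ≥2 trees
length 3: no string has ≥2 trees
length 4: m n and n has 2 parse trees

Two derivations of m n and n:
  R0 ⇒ m R0 ⇒ m R0 and R0 ⇒ m n and R0 ⇒ m n and n
  R0 ⇒ R0 and R0 ⇒ m R0 and R0 ⇒ m n and R0 ⇒ m n and n

m n and n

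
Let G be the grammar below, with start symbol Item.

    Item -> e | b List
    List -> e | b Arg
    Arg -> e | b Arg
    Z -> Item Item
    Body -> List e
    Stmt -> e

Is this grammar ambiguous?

(Z, Body, Stmt are unreachable from Item, so their rules don't affect L(Item).) Each reachable nonterminal has at most one production per leading terminal, and all productions are right-linear; the derivation is determined token-by-token.

Unambiguous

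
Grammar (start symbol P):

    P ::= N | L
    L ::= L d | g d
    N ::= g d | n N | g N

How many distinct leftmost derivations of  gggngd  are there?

Parse trees for gggngd:
  [P [N g [N g [N g [N n [N g d]]]]]]

1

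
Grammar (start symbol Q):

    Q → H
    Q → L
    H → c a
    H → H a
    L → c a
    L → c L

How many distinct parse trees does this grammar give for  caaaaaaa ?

1

Parse trees for caaaaaaa:
  [Q [H [H [H [H [H [H [H c a] a] a] a] a] a] a]]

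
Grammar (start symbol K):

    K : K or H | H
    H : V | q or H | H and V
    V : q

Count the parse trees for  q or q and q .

Parse trees for q or q and q:
  [K [K [H [V q]]] or [H [H [V q]] and [V q]]]
  [K [H q or [H [H [V q]] and [V q]]]]
  [K [H [H q or [H [V q]]] and [V q]]]

3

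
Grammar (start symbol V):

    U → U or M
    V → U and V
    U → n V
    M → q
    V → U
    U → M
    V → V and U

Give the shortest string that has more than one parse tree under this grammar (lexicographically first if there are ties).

length 1: no string has ≥2 trees
length 2: no string has ≥2 trees
length 3: q and q has 2 parse trees

Two derivations of q and q:
  V ⇒ U and V ⇒ M and V ⇒ q and V ⇒ q and U ⇒ q and M ⇒ q and q
  V ⇒ V and U ⇒ U and U ⇒ M and U ⇒ q and U ⇒ q and M ⇒ q and q

q and q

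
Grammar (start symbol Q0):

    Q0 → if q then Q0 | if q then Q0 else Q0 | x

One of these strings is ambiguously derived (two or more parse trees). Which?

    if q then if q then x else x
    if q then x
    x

if q then if q then x else x: 2 trees
if q then x: 1 tree
x: 1 tree

if q then if q then x else x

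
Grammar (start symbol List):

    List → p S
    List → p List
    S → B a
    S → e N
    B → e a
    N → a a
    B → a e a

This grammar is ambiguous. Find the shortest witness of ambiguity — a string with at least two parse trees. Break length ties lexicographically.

p e a a

length 4: p e a a has 2 parse trees

Two derivations of p e a a:
  List ⇒ p S ⇒ p B a ⇒ p e a a
  List ⇒ p S ⇒ p e N ⇒ p e a a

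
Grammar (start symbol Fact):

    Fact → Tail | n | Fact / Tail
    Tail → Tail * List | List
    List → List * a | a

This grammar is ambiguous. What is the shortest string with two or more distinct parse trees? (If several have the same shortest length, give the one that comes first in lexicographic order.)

a * a

length 1: no string has ≥2 trees
length 3: a * a has 2 parse trees

Two derivations of a * a:
  Fact ⇒ Tail ⇒ Tail * List ⇒ List * List ⇒ a * List ⇒ a * a
  Fact ⇒ Tail ⇒ List ⇒ List * a ⇒ a * a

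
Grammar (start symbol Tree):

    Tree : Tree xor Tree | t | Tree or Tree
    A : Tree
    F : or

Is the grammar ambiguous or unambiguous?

Ambiguous

Witness: t or t or t

Derivation 1: Tree ⇒ Tree or Tree ⇒ t or Tree ⇒ t or Tree or Tree ⇒ t or t or Tree ⇒ t or t or t
Derivation 2: Tree ⇒ Tree or Tree ⇒ Tree or Tree or Tree ⇒ t or Tree or Tree ⇒ t or t or Tree ⇒ t or t or t

Two distinct leftmost derivations for the same string.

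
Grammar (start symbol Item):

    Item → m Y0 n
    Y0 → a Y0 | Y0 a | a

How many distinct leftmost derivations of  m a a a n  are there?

4

Parse trees for m a a a n:
  [Item m [Y0 a [Y0 a [Y0 a]]] n]
  [Item m [Y0 a [Y0 [Y0 a] a]] n]
  [Item m [Y0 [Y0 a [Y0 a]] a] n]
  [Item m [Y0 [Y0 [Y0 a] a] a] n]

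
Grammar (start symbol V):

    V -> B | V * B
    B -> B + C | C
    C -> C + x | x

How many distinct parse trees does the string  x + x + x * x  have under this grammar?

Parse trees for x + x + x * x:
  [V [V [B [B [C x]] + [C [C x] + x]]] * [B [C x]]]
  [V [V [B [B [B [C x]] + [C x]] + [C x]]] * [B [C x]]]
  [V [V [B [B [C [C x] + x]] + [C x]]] * [B [C x]]]
  [V [V [B [C [C [C x] + x] + x]]] * [B [C x]]]

4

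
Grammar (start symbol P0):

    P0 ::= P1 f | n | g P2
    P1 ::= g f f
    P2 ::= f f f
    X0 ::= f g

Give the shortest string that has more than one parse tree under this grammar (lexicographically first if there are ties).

length 1: no string has ≥2 trees
length 4: g f f f has 2 parse trees

Two derivations of g f f f:
  P0 ⇒ P1 f ⇒ g f f f
  P0 ⇒ g P2 ⇒ g f f f

g f f f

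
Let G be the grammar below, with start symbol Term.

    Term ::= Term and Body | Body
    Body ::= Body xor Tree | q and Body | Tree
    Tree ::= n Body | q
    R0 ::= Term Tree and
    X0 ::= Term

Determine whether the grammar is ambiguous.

Witness: q and q

Derivation 1: Term ⇒ Term and Body ⇒ Body and Body ⇒ Tree and Body ⇒ q and Body ⇒ q and Tree ⇒ q and q
Derivation 2: Term ⇒ Body ⇒ q and Body ⇒ q and Tree ⇒ q and q

Two distinct leftmost derivations for the same string.

Ambiguous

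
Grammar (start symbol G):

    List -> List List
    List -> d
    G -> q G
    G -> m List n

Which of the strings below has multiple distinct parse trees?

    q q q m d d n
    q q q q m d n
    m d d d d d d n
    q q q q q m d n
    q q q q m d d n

q q q m d d n: 1 tree
q q q q m d n: 1 tree
m d d d d d d n: 42 trees
q q q q q m d n: 1 tree
q q q q m d d n: 1 tree

m d d d d d d n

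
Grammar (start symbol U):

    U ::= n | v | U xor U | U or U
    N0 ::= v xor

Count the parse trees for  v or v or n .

2

Parse trees for v or v or n:
  [U [U v] or [U [U v] or [U n]]]
  [U [U [U v] or [U v]] or [U n]]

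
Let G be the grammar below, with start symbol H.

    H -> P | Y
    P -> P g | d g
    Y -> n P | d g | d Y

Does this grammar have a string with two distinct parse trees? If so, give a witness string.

Ambiguous

Witness: d g

Derivation 1: H ⇒ P ⇒ d g
Derivation 2: H ⇒ Y ⇒ d g

Two distinct leftmost derivations for the same string.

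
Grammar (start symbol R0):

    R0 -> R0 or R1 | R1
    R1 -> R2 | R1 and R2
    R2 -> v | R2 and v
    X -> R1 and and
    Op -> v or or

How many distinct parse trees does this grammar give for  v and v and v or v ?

Parse trees for v and v and v or v:
  [R0 [R0 [R1 [R2 [R2 [R2 v] and v] and v]]] or [R1 [R2 v]]]
  [R0 [R0 [R1 [R1 [R2 v]] and [R2 [R2 v] and v]]] or [R1 [R2 v]]]
  [R0 [R0 [R1 [R1 [R2 [R2 v] and v]] and [R2 v]]] or [R1 [R2 v]]]
  [R0 [R0 [R1 [R1 [R1 [R2 v]] and [R2 v]] and [R2 v]]] or [R1 [R2 v]]]

4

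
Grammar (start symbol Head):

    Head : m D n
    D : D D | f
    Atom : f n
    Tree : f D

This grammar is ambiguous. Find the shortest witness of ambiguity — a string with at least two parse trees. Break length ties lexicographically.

m f f f n

length 3: no string has ≥2 trees
length 4: no string has ≥2 trees
length 5: m f f f n has 2 parse trees

Two derivations of m f f f n:
  Head ⇒ m D n ⇒ m D D n ⇒ m D D D n ⇒ m f D D n ⇒ m f f D n ⇒ m f f f n
  Head ⇒ m D n ⇒ m D D n ⇒ m f D n ⇒ m f D D n ⇒ m f f D n ⇒ m f f f n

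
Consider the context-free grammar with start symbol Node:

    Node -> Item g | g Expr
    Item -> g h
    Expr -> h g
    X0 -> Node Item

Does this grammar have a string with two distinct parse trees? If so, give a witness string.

Ambiguous

Witness: g h g

Derivation 1: Node ⇒ Item g ⇒ g h g
Derivation 2: Node ⇒ g Expr ⇒ g h g

Two distinct leftmost derivations for the same string.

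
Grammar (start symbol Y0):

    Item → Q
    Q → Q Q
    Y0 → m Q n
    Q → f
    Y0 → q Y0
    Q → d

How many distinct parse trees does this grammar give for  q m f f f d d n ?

14

Parse trees for q m f f f d d n (showing first 6 of 14):
  [Y0 q [Y0 m [Q [Q f] [Q [Q f] [Q [Q f] [Q [Q d] [Q d]]]]] n]]
  [Y0 q [Y0 m [Q [Q f] [Q [Q f] [Q [Q [Q f] [Q d]] [Q d]]]] n]]
  [Y0 q [Y0 m [Q [Q f] [Q [Q [Q f] [Q f]] [Q [Q d] [Q d]]]] n]]
  [Y0 q [Y0 m [Q [Q f] [Q [Q [Q f] [Q [Q f] [Q d]]] [Q d]]] n]]
  [Y0 q [Y0 m [Q [Q f] [Q [Q [Q [Q f] [Q f]] [Q d]] [Q d]]] n]]
  [Y0 q [Y0 m [Q [Q [Q f] [Q f]] [Q [Q f] [Q [Q d] [Q d]]]] n]]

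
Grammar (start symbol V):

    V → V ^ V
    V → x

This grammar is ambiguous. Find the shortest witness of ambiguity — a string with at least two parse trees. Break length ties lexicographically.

length 1: no string has ≥2 trees
length 3: no string has ≥2 trees
length 5: x ^ x ^ x has 2 parse trees

Two derivations of x ^ x ^ x:
  V ⇒ V ^ V ⇒ V ^ V ^ V ⇒ x ^ V ^ V ⇒ x ^ x ^ V ⇒ x ^ x ^ x
  V ⇒ V ^ V ⇒ x ^ V ⇒ x ^ V ^ V ⇒ x ^ x ^ V ⇒ x ^ x ^ x

x ^ x ^ x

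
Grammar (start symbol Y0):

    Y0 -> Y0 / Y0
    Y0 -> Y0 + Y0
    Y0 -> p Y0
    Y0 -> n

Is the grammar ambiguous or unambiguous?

Witness: p n + n

Derivation 1: Y0 ⇒ Y0 + Y0 ⇒ p Y0 + Y0 ⇒ p n + Y0 ⇒ p n + n
Derivation 2: Y0 ⇒ p Y0 ⇒ p Y0 + Y0 ⇒ p n + Y0 ⇒ p n + n

Two distinct leftmost derivations for the same string.

Ambiguous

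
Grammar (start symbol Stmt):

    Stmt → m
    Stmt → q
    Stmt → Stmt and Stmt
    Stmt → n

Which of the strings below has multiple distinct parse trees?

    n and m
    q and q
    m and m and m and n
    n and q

m and m and m and n

n and m: 1 tree
q and q: 1 tree
m and m and m and n: 5 trees
n and q: 1 tree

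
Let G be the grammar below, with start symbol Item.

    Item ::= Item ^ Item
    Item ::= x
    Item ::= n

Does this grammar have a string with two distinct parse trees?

Witness: n ^ n ^ n

Derivation 1: Item ⇒ Item ^ Item ⇒ Item ^ Item ^ Item ⇒ n ^ Item ^ Item ⇒ n ^ n ^ Item ⇒ n ^ n ^ n
Derivation 2: Item ⇒ Item ^ Item ⇒ n ^ Item ⇒ n ^ Item ^ Item ⇒ n ^ n ^ Item ⇒ n ^ n ^ n

Two distinct leftmost derivations for the same string.

Ambiguous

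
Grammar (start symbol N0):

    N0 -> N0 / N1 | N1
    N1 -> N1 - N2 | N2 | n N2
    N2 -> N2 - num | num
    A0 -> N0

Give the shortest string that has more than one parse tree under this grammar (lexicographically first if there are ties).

length 1: no string has ≥2 trees
length 2: no string has ≥2 trees
length 3: num - num has 2 parse trees

Two derivations of num - num:
  N0 ⇒ N1 ⇒ N1 - N2 ⇒ N2 - N2 ⇒ num - N2 ⇒ num - num
  N0 ⇒ N1 ⇒ N2 ⇒ N2 - num ⇒ num - num

num - num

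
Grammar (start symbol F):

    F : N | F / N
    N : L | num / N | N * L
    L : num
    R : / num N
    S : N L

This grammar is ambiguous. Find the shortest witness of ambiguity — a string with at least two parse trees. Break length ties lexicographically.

num / num

length 1: no string has ≥2 trees
length 3: num / num has 2 parse trees

Two derivations of num / num:
  F ⇒ N ⇒ num / N ⇒ num / L ⇒ num / num
  F ⇒ F / N ⇒ N / N ⇒ L / N ⇒ num / N ⇒ num / L ⇒ num / num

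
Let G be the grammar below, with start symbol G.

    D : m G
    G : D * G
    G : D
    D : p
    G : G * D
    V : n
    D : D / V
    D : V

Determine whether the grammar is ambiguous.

Witness: n * n

Derivation 1: G ⇒ D * G ⇒ V * G ⇒ n * G ⇒ n * D ⇒ n * V ⇒ n * n
Derivation 2: G ⇒ G * D ⇒ D * D ⇒ V * D ⇒ n * D ⇒ n * V ⇒ n * n

Two distinct leftmost derivations for the same string.

Ambiguous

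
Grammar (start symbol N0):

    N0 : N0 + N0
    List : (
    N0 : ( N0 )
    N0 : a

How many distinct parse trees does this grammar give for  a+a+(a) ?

2

Parse trees for a+a+(a):
  [N0 [N0 a] + [N0 [N0 a] + [N0 ( [N0 a] )]]]
  [N0 [N0 [N0 a] + [N0 a]] + [N0 ( [N0 a] )]]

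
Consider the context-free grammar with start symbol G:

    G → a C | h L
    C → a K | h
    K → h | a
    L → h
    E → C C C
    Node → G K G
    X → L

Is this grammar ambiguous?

Only G, C, K, L are reachable from G; ignoring the rest: The reachable rules are right-linear with at most one rule per (nonterminal, next-terminal) pair. Each input token forces the next rule, so parsing is deterministic.

Unambiguous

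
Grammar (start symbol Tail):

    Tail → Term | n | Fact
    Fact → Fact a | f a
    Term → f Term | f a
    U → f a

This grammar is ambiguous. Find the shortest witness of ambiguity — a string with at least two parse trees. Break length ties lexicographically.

f a

length 1: no string has ≥2 trees
length 2: f a has 2 parse trees

Two derivations of f a:
  Tail ⇒ Term ⇒ f a
  Tail ⇒ Fact ⇒ f a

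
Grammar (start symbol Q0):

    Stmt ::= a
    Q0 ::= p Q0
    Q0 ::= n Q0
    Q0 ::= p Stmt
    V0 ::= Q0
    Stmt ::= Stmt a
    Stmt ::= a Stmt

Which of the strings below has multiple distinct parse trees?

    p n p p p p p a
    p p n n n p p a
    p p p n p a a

p n p p p p p a: 1 tree
p p n n n p p a: 1 tree
p p p n p a a: 2 trees

p p p n p a a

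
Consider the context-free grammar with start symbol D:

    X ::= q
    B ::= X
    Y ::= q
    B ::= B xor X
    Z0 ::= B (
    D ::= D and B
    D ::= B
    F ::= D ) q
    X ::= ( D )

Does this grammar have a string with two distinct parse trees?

(Z0, Y, F are unreachable from D, so their rules don't affect L(D).) D → D and B | B  ;  B → B xor X | X  — a left-associative chain with X at the bottom. Each string factors uniquely by precedence.

Unambiguous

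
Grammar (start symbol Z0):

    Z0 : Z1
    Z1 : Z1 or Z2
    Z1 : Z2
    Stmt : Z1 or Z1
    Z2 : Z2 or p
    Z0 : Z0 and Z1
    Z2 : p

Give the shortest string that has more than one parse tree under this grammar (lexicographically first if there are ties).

p or p

length 1: no string has ≥2 trees
length 3: p or p has 2 parse trees

Two derivations of p or p:
  Z0 ⇒ Z1 ⇒ Z1 or Z2 ⇒ Z2 or Z2 ⇒ p or Z2 ⇒ p or p
  Z0 ⇒ Z1 ⇒ Z2 ⇒ Z2 or p ⇒ p or p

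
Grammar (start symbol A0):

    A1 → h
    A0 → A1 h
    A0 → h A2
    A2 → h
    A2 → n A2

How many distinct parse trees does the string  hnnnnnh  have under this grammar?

1

Parse trees for hnnnnnh:
  [A0 h [A2 n [A2 n [A2 n [A2 n [A2 n [A2 h]]]]]]]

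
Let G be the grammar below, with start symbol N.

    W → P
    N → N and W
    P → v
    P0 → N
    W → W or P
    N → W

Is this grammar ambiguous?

Unambiguous

Only N, W, P are reachable from N; ignoring the rest: N → N and W | W  ;  W → W or P | P  — a left-associative chain with P at the bottom. Each string factors uniquely by precedence.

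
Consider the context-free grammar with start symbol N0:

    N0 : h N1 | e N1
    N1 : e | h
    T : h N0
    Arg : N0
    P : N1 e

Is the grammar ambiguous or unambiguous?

Unambiguous

(T, Arg, P are unreachable from N0, so their rules don't affect L(N0).) Restricted to the reachable nonterminals, every rule has the form A → t or A → t B, and no two rules for the same A share a first terminal. The grammar encodes a DFA — one run per string.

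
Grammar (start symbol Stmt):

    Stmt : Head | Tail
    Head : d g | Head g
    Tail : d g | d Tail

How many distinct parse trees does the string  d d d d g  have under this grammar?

1

Parse trees for d d d d g:
  [Stmt [Tail d [Tail d [Tail d [Tail d g]]]]]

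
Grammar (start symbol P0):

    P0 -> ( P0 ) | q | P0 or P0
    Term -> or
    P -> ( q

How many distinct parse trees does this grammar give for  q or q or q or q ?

Parse trees for q or q or q or q:
  [P0 [P0 q] or [P0 [P0 q] or [P0 [P0 q] or [P0 q]]]]
  [P0 [P0 q] or [P0 [P0 [P0 q] or [P0 q]] or [P0 q]]]
  [P0 [P0 [P0 q] or [P0 q]] or [P0 [P0 q] or [P0 q]]]
  [P0 [P0 [P0 q] or [P0 [P0 q] or [P0 q]]] or [P0 q]]
  [P0 [P0 [P0 [P0 q] or [P0 q]] or [P0 q]] or [P0 q]]

5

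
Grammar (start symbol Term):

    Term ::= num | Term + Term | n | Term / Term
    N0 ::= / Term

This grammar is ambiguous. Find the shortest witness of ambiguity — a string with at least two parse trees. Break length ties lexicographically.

length 1: no string has ≥2 trees
length 3: no string has ≥2 trees
length 5: n + n + n has 2 parse trees

Two derivations of n + n + n:
  Term ⇒ Term + Term ⇒ Term + Term + Term ⇒ n + Term + Term ⇒ n + n + Term ⇒ n + n + n
  Term ⇒ Term + Term ⇒ n + Term ⇒ n + Term + Term ⇒ n + n + Term ⇒ n + n + n

n + n + n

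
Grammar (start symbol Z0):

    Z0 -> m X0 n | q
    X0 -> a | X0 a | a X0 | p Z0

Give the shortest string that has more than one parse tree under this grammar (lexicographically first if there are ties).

m a a n

length 1: no string has ≥2 trees
length 3: no string has ≥2 trees
length 4: m a a n has 2 parse trees

Two derivations of m a a n:
  Z0 ⇒ m X0 n ⇒ m X0 a n ⇒ m a a n
  Z0 ⇒ m X0 n ⇒ m a X0 n ⇒ m a a n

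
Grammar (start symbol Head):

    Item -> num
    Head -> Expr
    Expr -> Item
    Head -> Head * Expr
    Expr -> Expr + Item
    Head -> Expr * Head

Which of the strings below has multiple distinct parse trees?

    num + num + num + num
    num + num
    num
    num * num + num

num + num + num + num: 1 tree
num + num: 1 tree
num: 1 tree
num * num + num: 2 trees

num * num + num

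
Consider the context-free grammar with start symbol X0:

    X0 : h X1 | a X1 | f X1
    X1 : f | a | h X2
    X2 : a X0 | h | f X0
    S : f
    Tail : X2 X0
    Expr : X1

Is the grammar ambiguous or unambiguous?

(S, Tail, Expr are unreachable from X0, so their rules don't affect L(X0).) Restricted to the reachable nonterminals, every rule has the form A → t or A → t B, and no two rules for the same A share a first terminal. The grammar encodes a DFA — one run per string.

Unambiguous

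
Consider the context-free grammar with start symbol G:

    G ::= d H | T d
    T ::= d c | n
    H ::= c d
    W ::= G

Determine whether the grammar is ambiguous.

Witness: d c d

Derivation 1: G ⇒ d H ⇒ d c d
Derivation 2: G ⇒ T d ⇒ d c d

Two distinct leftmost derivations for the same string.

Ambiguous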